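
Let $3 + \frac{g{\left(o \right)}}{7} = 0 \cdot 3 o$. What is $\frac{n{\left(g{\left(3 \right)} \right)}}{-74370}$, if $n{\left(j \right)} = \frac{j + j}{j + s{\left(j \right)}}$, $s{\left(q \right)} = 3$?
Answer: $- \frac{7}{223110} \approx -3.1375 \cdot 10^{-5}$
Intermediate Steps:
$g{\left(o \right)} = -21$ ($g{\left(o \right)} = -21 + 7 \cdot 0 \cdot 3 o = -21 + 7 \cdot 0 o = -21 + 7 \cdot 0 = -21 + 0 = -21$)
$n{\left(j \right)} = \frac{2 j}{3 + j}$ ($n{\left(j \right)} = \frac{j + j}{j + 3} = \frac{2 j}{3 + j}$)
$\frac{n{\left(g{\left(3 \right)} \right)}}{-74370} = \frac{2 \left(-21\right) \frac{1}{3 - 21}}{-74370} = 2 \left(-21\right) \frac{1}{-18} \left(- \frac{1}{74370}\right) = 2 \left(-21\right) \left(- \frac{1}{18}\right) \left(- \frac{1}{74370}\right) = \frac{7}{3} \left(- \frac{1}{74370}\right) = - \frac{7}{223110}$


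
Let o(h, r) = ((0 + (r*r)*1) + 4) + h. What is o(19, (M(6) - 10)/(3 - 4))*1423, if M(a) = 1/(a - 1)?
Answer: 4234848/25 ≈ 1.6939e+5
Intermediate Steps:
M(a) = 1/(-1 + a)
o(h, r) = 4 + h + r**2 (o(h, r) = ((0 + r**2*1) + 4) + h = ((0 + r**2) + 4) + h = (r**2 + 4) + h = (4 + r**2) + h = 4 + h + r**2)
o(19, (M(6) - 10)/(3 - 4))*1423 = (4 + 19 + ((1/(-1 + 6) - 10)/(3 - 4))**2)*1423 = (4 + 19 + ((1/5 - 10)/(-1))**2)*1423 = (4 + 19 + ((1/5 - 10)*(-1))**2)*1423 = (4 + 19 + (-49/5*(-1))**2)*1423 = (4 + 19 + (49/5)**2)*1423 = (4 + 19 + 2401/25)*1423 = (2976/25)*1423 = 4234848/25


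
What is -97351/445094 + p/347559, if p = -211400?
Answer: -127928087809/154696425546 ≈ -0.82696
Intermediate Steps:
-97351/445094 + p/347559 = -97351/445094 - 211400/347559 = -127928087809/154696425546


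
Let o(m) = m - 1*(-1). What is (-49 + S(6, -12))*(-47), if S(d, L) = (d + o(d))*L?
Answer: 9635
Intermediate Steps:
o(m) = 1 + m (o(m) = m + 1 = 1 + m)
S(d, L) = L*(1 + 2*d) (S(d, L) = (d + (1 + d))*L = (1 + 2*d)*L = L*(1 + 2*d))
(-49 + S(6, -12))*(-47) = (-49 - 12*(1 + 2*6))*(-47) = (-49 - 12*(1 + 12))*(-47) = (-49 - 12*13)*(-47) = (-49 - 156)*(-47) = -205*(-47) = 9635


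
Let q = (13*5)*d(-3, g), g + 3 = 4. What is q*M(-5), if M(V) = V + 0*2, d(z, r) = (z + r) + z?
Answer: 1625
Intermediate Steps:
g = 1 (g = -3 + 4 = 1)
d(z, r) = r + 2*z (d(z, r) = (r + z) + z = r + 2*z)
M(V) = V (M(V) = V + 0 = V)
q = -325 (q = (13*5)*(1 + 2*(-3)) = 65*(1 - 6) = 65*(-5) = -325)
q*M(-5) = -325*(-5) = 1625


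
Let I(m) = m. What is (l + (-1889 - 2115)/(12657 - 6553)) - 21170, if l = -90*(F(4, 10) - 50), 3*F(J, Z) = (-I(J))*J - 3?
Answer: -3509943/218 ≈ -16101.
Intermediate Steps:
F(J, Z) = -1 - J²/3 (F(J, Z) = ((-J)*J - 3)/3 = (-J² - 3)/3 = (-3 - J²)/3 = -1 - J²/3)
l = 5070 (l = -90*((-1 - ⅓*4²) - 50) = -90*((-1 - ⅓*16) - 50) = -90*((-1 - 16/3) - 50) = -90*(-19/3 - 50) = -90*(-169/3) = 5070)
(l + (-1889 - 2115)/(12657 - 6553)) - 21170 = (5070 + (-1889 - 2115)/(12657 - 6553)) - 21170 = (5070 - 4004/6104) - 21170 = (5070 - 4004*1/6104) - 21170 = (5070 - 143/218) - 21170 = 1105117/218 - 21170 = -3509943/218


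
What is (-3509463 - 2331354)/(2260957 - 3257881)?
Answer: 1946939/332308 ≈ 5.8588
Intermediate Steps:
(-3509463 - 2331354)/(2260957 - 3257881) = -5840817/(-996924) = -5840817*(-1/996924) = 1946939/332308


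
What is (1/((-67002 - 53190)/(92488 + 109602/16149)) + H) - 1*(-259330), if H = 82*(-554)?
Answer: 69196356719017/323496768 ≈ 2.1390e+5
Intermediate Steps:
H = -45428
(1/((-67002 - 53190)/(92488 + 109602/16149)) + H) - 1*(-259330) = (1/((-67002 - 53190)/(92488 + 109602/16149)) - 45428) - 1*(-259330) = (1/(-120192/(92488 + 109602*(1/16149))) - 45428) + 259330 = (1/(-120192/(92488 + 36534/5383)) - 45428) + 259330 = (1/(-120192/497899438/5383) - 45428) + 259330 = (1/(-120192*5383/497899438) - 45428) + 259330 = (1/(-323496768/248949719) - 45428) + 259330 = (-248949719/323496768 - 45428) + 259330 = -14696060126423/323496768 + 259330 = 69196356719017/323496768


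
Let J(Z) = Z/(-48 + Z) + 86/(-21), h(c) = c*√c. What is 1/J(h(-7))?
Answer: 21*(-7*√7 + 48*I)/(-4128*I + 455*√7) ≈ -0.25037 - 0.021203*I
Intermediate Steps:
h(c) = c^(3/2)
J(Z) = -86/21 + Z/(-48 + Z) (J(Z) = Z/(-48 + Z) + 86*(-1/21) = Z/(-48 + Z) - 86/21 = -86/21 + Z/(-48 + Z))
1/J(h(-7)) = 1/((4128 - (-455)*I*√7)/(21*(-48 + (-7)^(3/2)))) = 1/((4128 - (-455)*I*√7)/(21*(-48 - 7*I*√7))) = 1/((4128 + 455*I*√7)/(21*(-48 - 7*I*√7))) = 21*(-48 - 7*I*√7)/(4128 + 455*I*√7)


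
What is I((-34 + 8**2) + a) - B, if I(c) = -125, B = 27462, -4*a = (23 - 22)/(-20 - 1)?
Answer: -27587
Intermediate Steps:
a = 1/84 (a = -(23 - 22)/(4*(-20 - 1)) = -1/(4*(-21)) = -(-1)/(4*21) = -1/4*(-1/21) = 1/84 ≈ 0.011905)
I((-34 + 8**2) + a) - B = -125 - 1*27462 = -125 - 27462 = -27587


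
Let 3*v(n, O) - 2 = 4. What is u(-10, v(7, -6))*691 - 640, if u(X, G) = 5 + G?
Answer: 4197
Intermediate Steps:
v(n, O) = 2 (v(n, O) = 2/3 + (1/3)*4 = 2/3 + 4/3 = 2)
u(-10, v(7, -6))*691 - 640 = (5 + 2)*691 - 640 = 7*691 - 640 = 4837 - 640 = 4197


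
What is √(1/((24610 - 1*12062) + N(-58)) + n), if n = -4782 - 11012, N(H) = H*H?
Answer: I*√111080844134/2652 ≈ 125.67*I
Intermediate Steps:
N(H) = H²
n = -15794
√(1/((24610 - 1*12062) + N(-58)) + n) = √(1/((24610 - 1*12062) + (-58)²) - 15794) = √(1/((24610 - 12062) + 3364) - 15794) = √(1/(12548 + 3364) - 15794) = √(1/15912 - 15794) = √(-251314127/15912) = I*√111080844134/2652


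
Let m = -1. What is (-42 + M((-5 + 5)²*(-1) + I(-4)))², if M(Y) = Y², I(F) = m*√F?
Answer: 2116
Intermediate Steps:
I(F) = -√F
(-42 + M((-5 + 5)²*(-1) + I(-4)))² = (-42 + ((-5 + 5)²*(-1) - √(-4))²)² = (-42 + (0²*(-1) - 2*I)²)² = (-42 + (0*(-1) - 2*I)²)² = (-42 + (0 - 2*I)²)² = (-42 + (-2*I)²)² = (-42 - 4)² = (-46)² = 2116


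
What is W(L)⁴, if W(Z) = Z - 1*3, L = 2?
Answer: 1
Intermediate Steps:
W(Z) = -3 + Z (W(Z) = Z - 3 = -3 + Z)
W(L)⁴ = (-3 + 2)⁴ = (-1)⁴ = 1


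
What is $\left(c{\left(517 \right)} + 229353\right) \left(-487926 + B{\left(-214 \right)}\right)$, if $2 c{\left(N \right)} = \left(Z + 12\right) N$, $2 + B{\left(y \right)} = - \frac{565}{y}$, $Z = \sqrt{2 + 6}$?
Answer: $- \frac{24272027556285}{214} - \frac{53983085959 \sqrt{2}}{214} \approx -1.1378 \cdot 10^{11}$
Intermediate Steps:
$Z = 2 \sqrt{2}$ ($Z = \sqrt{8} = 2 \sqrt{2} \approx 2.8284$)
$B{\left(y \right)} = -2 - \frac{565}{y}$
$c{\left(N \right)} = \frac{N \left(12 + 2 \sqrt{2}\right)}{2}$ ($c{\left(N \right)} = \frac{\left(2 \sqrt{2} + 12\right) N}{2} = \frac{\left(12 + 2 \sqrt{2}\right) N}{2} = \frac{N \left(12 + 2 \sqrt{2}\right)}{2}$)
$\left(c{\left(517 \right)} + 229353\right) \left(-487926 + B{\left(-214 \right)}\right) = \left(517 \left(6 + \sqrt{2}\right) + 229353\right) \left(-487926 - \left(2 + \frac{565}{-214}\right)\right) = \left(\left(3102 + 517 \sqrt{2}\right) + 229353\right) \left(-487926 - - \frac{137}{214}\right) = \left(232455 + 517 \sqrt{2}\right) \left(-487926 + \left(-2 + \frac{565}{214}\right)\right) = \left(232455 + 517 \sqrt{2}\right) \left(-487926 + \frac{137}{214}\right) = \left(232455 + 517 \sqrt{2}\right) \left(- \frac{104416027}{214}\right) = - \frac{24272027556285}{214} - \frac{53983085959 \sqrt{2}}{214}$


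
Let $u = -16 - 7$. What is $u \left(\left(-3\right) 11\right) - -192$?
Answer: $951$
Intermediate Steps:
$u = -23$
$u \left(\left(-3\right) 11\right) - -192 = - 23 \left(\left(-3\right) 11\right) - -192 = \left(-23\right) \left(-33\right) + 192 = 759 + 192 = 951$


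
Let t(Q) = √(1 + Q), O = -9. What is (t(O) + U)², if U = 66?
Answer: 4348 + 264*I*√2 ≈ 4348.0 + 373.35*I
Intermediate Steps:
(t(O) + U)² = (√(1 - 9) + 66)² = (√(-8) + 66)² = (2*I*√2 + 66)² = (66 + 2*I*√2)²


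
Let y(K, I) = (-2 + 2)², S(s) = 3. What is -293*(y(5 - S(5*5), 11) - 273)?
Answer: 79989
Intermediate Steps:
y(K, I) = 0 (y(K, I) = 0² = 0)
-293*(y(5 - S(5*5), 11) - 273) = -293*(0 - 273) = -293*(-273) = 79989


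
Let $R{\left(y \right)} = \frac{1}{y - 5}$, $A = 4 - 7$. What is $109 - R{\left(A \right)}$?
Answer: $\frac{873}{8} \approx 109.13$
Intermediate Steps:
$A = -3$ ($A = 4 - 7 = -3$)
$R{\left(y \right)} = \frac{1}{-5 + y}$
$109 - R{\left(A \right)} = 109 - \frac{1}{-5 - 3} = 109 - \frac{1}{-8} = 109 - - \frac{1}{8} = 109 + \frac{1}{8} = \frac{873}{8}$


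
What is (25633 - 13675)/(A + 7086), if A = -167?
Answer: 11958/6919 ≈ 1.7283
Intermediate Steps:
(25633 - 13675)/(A + 7086) = (25633 - 13675)/(-167 + 7086) = 11958/6919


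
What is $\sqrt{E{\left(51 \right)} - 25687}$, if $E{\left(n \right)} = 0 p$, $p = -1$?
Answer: $i \sqrt{25687} \approx 160.27 i$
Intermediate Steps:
$E{\left(n \right)} = 0$ ($E{\left(n \right)} = 0 \left(-1\right) = 0$)
$\sqrt{E{\left(51 \right)} - 25687} = \sqrt{0 - 25687} = \sqrt{-25687} = i \sqrt{25687}$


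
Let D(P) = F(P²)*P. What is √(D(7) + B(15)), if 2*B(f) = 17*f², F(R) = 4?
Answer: √7762/2 ≈ 44.051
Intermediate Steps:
B(f) = 17*f²/2 (B(f) = (17*f²)/2 = 17*f²/2)
D(P) = 4*P
√(D(7) + B(15)) = √(4*7 + (17/2)*15²) = √(28 + (17/2)*225) = √(28 + 3825/2) = √(3881/2) = √7762/2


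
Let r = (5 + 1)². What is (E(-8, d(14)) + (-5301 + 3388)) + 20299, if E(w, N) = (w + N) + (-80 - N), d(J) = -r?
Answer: 18298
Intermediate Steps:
r = 36 (r = 6² = 36)
d(J) = -36 (d(J) = -1*36 = -36)
E(w, N) = -80 + w (E(w, N) = (N + w) + (-80 - N) = -80 + w)
(E(-8, d(14)) + (-5301 + 3388)) + 20299 = ((-80 - 8) + (-5301 + 3388)) + 20299 = (-88 - 1913) + 20299 = -2001 + 20299 = 18298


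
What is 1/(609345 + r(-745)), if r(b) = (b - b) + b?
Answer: 1/608600 ≈ 1.6431e-6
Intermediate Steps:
r(b) = b (r(b) = 0 + b = b)
1/(609345 + r(-745)) = 1/(609345 - 745) = 1/608600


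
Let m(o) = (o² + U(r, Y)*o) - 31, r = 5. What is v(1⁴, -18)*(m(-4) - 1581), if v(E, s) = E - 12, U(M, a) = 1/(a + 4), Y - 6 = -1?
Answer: 158048/9 ≈ 17561.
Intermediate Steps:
Y = 5 (Y = 6 - 1 = 5)
U(M, a) = 1/(4 + a)
m(o) = -31 + o² + o/9 (m(o) = (o² + o/(4 + 5)) - 31 = (o² + o/9) - 31 = -31 + o² + o/9)
v(E, s) = -12 + E
v(1⁴, -18)*(m(-4) - 1581) = (-12 + 1⁴)*((-31 + (-4)² + (⅑)*(-4)) - 1581) = (-12 + 1)*((-31 + 16 - 4/9) - 1581) = -11*(-139/9 - 1581) = -11*(-14368/9) = 158048/9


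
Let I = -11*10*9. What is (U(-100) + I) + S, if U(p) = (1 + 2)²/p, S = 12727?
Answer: 1173691/100 ≈ 11737.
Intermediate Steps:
I = -990 (I = -110*9 = -990)
U(p) = 9/p (U(p) = 3²/p = 9/p)
(U(-100) + I) + S = (9/(-100) - 990) + 12727 = (9*(-1/100) - 990) + 12727 = (-9/100 - 990) + 12727 = -99009/100 + 12727 = 1173691/100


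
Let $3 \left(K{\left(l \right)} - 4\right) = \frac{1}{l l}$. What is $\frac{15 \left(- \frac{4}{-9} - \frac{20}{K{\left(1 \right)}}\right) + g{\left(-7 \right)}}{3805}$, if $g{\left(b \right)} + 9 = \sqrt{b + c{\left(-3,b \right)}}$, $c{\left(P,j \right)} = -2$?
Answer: $- \frac{2791}{148395} + \frac{3 i}{3805} \approx -0.018808 + 0.00078844 i$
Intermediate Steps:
$K{\left(l \right)} = 4 + \frac{1}{3 l^{2}}$ ($K{\left(l \right)} = 4 + \frac{1}{3 l l} = 4 + \frac{1}{3 l^{2}}$)
$g{\left(b \right)} = -9 + \sqrt{-2 + b}$ ($g{\left(b \right)} = -9 + \sqrt{b - 2} = -9 + \sqrt{-2 + b}$)
$\frac{15 \left(- \frac{4}{-9} - \frac{20}{K{\left(1 \right)}}\right) + g{\left(-7 \right)}}{3805} = \frac{15 \left(- \frac{4}{-9} - \frac{20}{4 + \frac{1}{3 \cdot 1}}\right) - \left(9 - \sqrt{-2 - 7}\right)}{3805} = \left(15 \left(\left(-4\right) \left(- \frac{1}{9}\right) - \frac{20}{4 + \frac{1}{3} \cdot 1}\right) - \left(9 - \sqrt{-9}\right)\right) \frac{1}{3805} = \left(15 \left(\frac{4}{9} - \frac{20}{4 + \frac{1}{3}}\right) - \left(9 - 3 i\right)\right) \frac{1}{3805} = \left(15 \left(\frac{4}{9} - \frac{20}{\frac{13}{3}}\right) - \left(9 - 3 i\right)\right) \frac{1}{3805} = \left(15 \left(\frac{4}{9} - \frac{60}{13}\right) - \left(9 - 3 i\right)\right) \frac{1}{3805} = \left(15 \left(- \frac{488}{117}\right) - \left(9 - 3 i\right)\right) \frac{1}{3805} = \left(- \frac{2440}{39} - \left(9 - 3 i\right)\right) \frac{1}{3805} = \left(- \frac{2791}{39} + 3 i\right) \frac{1}{3805} = - \frac{2791}{148395} + \frac{3 i}{3805}$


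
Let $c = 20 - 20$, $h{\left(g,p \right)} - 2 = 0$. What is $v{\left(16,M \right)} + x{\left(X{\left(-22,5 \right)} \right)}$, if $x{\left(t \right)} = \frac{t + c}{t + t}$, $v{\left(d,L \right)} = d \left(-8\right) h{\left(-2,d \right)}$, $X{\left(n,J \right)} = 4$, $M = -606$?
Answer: $- \frac{511}{2} \approx -255.5$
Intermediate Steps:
$h{\left(g,p \right)} = 2$ ($h{\left(g,p \right)} = 2 + 0 = 2$)
$c = 0$ ($c = 20 - 20 = 0$)
$v{\left(d,L \right)} = - 16 d$ ($v{\left(d,L \right)} = d \left(-8\right) 2 = - 8 d 2 = - 16 d$)
$x{\left(t \right)} = \frac{1}{2}$ ($x{\left(t \right)} = \frac{t + 0}{t + t} = \frac{t}{2 t} = t \frac{1}{2 t} = \frac{1}{2}$)
$v{\left(16,M \right)} + x{\left(X{\left(-22,5 \right)} \right)} = \left(-16\right) 16 + \frac{1}{2} = -256 + \frac{1}{2} = - \frac{511}{2}$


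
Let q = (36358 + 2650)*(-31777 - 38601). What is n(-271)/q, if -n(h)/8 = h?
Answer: -271/343163128 ≈ -7.8971e-7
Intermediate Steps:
n(h) = -8*h
q = -2745305024 (q = 39008*(-70378) = -2745305024)
n(-271)/q = -8*(-271)/(-2745305024) = 2168*(-1/2745305024) = -271/343163128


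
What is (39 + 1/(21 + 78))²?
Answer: 14915044/9801 ≈ 1521.8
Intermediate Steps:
(39 + 1/(21 + 78))² = (39 + 1/99)² = (3862/99)² = 14915044/9801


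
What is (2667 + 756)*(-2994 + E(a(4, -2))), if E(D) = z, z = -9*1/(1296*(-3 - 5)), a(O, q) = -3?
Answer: -3935408267/384 ≈ -1.0248e+7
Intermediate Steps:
z = 1/1152 (z = -9/((-8*1296)) = -9/(-10368) = -9*(-1/10368) = 1/1152 ≈ 0.00086806)
E(D) = 1/1152
(2667 + 756)*(-2994 + E(a(4, -2))) = (2667 + 756)*(-2994 + 1/1152) = 3423*(-3449087/1152) = -3935408267/384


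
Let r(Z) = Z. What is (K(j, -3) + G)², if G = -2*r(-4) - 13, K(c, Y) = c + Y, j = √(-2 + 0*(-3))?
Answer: (8 - I*√2)² ≈ 62.0 - 22.627*I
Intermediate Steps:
j = I*√2 (j = √(-2 + 0) = √(-2) = I*√2 ≈ 1.4142*I)
K(c, Y) = Y + c
G = -5 (G = -2*(-4) - 13 = 8 - 13 = -5)
(K(j, -3) + G)² = ((-3 + I*√2) - 5)² = (-8 + I*√2)²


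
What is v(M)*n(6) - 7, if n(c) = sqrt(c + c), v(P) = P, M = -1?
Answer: -7 - 2*sqrt(3) ≈ -10.464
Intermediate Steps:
n(c) = sqrt(2)*sqrt(c) (n(c) = sqrt(2*c) = sqrt(2)*sqrt(c))
v(M)*n(6) - 7 = -sqrt(2)*sqrt(6) - 7 = -2*sqrt(3) - 7 = -7 - 2*sqrt(3)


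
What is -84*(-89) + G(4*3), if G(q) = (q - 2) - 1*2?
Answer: 7484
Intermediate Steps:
G(q) = -4 + q (G(q) = (-2 + q) - 2 = -4 + q)
-84*(-89) + G(4*3) = -84*(-89) + (-4 + 4*3) = 7476 + (-4 + 12) = 7476 + 8 = 7484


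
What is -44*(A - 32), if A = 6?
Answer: 1144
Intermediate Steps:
-44*(A - 32) = -44*(6 - 32) = -44*(-26) = 1144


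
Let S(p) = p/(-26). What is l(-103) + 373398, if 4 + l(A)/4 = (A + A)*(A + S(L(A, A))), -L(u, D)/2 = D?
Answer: 6042174/13 ≈ 4.6478e+5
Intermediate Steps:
L(u, D) = -2*D
S(p) = -p/26 (S(p) = p*(-1/26) = -p/26)
l(A) = -16 + 112*A**2/13 (l(A) = -16 + 4*((A + A)*(A - (-1)*A/13)) = -16 + 4*((2*A)*(A + A/13)) = -16 + 4*((2*A)*(14*A/13)) = -16 + 4*(28*A**2/13) = -16 + 112*A**2/13)
l(-103) + 373398 = (-16 + (112/13)*(-103)**2) + 373398 = (-16 + (112/13)*10609) + 373398 = (-16 + 1188208/13) + 373398 = 1188000/13 + 373398 = 6042174/13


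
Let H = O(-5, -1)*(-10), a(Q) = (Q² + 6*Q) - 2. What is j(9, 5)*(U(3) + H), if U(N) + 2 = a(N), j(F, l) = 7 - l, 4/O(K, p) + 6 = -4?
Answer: 54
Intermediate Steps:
O(K, p) = -⅖ (O(K, p) = 4/(-6 - 4) = 4/(-10) = 4*(-⅒) = -⅖)
a(Q) = -2 + Q² + 6*Q
U(N) = -4 + N² + 6*N (U(N) = -2 + (-2 + N² + 6*N) = -4 + N² + 6*N)
H = 4 (H = -⅖*(-10) = 4)
j(9, 5)*(U(3) + H) = (7 - 1*5)*((-4 + 3² + 6*3) + 4) = (7 - 5)*((-4 + 9 + 18) + 4) = 2*(23 + 4) = 2*27 = 54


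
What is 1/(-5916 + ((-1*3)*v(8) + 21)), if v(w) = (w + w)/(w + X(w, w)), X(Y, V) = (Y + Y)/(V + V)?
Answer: -3/17701 ≈ -0.00016948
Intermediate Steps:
X(Y, V) = Y/V (X(Y, V) = (2*Y)/((2*V)) = (2*Y)*(1/(2*V)) = Y/V)
v(w) = 2*w/(1 + w) (v(w) = (w + w)/(w + w/w) = (2*w)/(w + 1) = (2*w)/(1 + w) = 2*w/(1 + w))
1/(-5916 + ((-1*3)*v(8) + 21)) = 1/(-5916 + ((-1*3)*(2*8/(1 + 8)) + 21)) = 1/(-5916 + (-6*8/9 + 21)) = 1/(-5916 + (-3*16/9 + 21)) = 1/(-5916 + (-16/3 + 21)) = 1/(-5916 + 47/3) = 1/(-17701/3) = -3/17701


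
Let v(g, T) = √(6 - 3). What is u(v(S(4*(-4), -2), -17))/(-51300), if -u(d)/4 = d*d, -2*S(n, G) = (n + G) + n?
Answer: 1/4275 ≈ 0.00023392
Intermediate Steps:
S(n, G) = -n - G/2 (S(n, G) = -((n + G) + n)/2 = -((G + n) + n)/2 = -(G + 2*n)/2 = -n - G/2)
v(g, T) = √3
u(d) = -4*d² (u(d) = -4*d*d = -4*d²)
u(v(S(4*(-4), -2), -17))/(-51300) = -4*(√3)²/(-51300) = -4*3*(-1/51300) = -12*(-1/51300) = 1/4275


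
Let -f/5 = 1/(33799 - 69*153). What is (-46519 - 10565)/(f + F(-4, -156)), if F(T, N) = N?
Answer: 18686568/51067 ≈ 365.92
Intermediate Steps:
f = -5/23242 (f = -5/(33799 - 69*153) = -5/(33799 - 10557) = -5/23242 ≈ -0.00021513)
(-46519 - 10565)/(f + F(-4, -156)) = (-46519 - 10565)/(-5/23242 - 156) = -57084/(-3625757/23242) = -57084*(-23242/3625757) = 18686568/51067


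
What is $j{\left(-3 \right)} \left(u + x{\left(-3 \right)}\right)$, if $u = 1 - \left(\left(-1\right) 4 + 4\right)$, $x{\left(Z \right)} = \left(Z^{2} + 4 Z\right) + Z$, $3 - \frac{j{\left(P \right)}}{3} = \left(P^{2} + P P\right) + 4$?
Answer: $285$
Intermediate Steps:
$j{\left(P \right)} = -3 - 6 P^{2}$ ($j{\left(P \right)} = 9 - 3 \left(\left(P^{2} + P P\right) + 4\right) = 9 - 3 \left(\left(P^{2} + P^{2}\right) + 4\right) = 9 - 3 \left(2 P^{2} + 4\right) = 9 - 3 \left(4 + 2 P^{2}\right) = 9 - \left(12 + 6 P^{2}\right) = -3 - 6 P^{2}$)
$x{\left(Z \right)} = Z^{2} + 5 Z$
$u = 1$ ($u = 1 - \left(-4 + 4\right) = 1 - 0 = 1 + 0 = 1$)
$j{\left(-3 \right)} \left(u + x{\left(-3 \right)}\right) = \left(-3 - 6 \left(-3\right)^{2}\right) \left(1 - 3 \left(5 - 3\right)\right) = \left(-3 - 54\right) \left(1 - 6\right) = \left(-57\right) \left(-5\right) = 285$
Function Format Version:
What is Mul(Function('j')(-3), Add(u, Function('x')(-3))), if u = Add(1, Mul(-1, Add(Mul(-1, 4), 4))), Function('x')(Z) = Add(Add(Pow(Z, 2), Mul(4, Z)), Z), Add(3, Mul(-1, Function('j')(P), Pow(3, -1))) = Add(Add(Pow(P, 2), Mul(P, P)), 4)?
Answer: 285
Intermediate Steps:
Function('j')(P) = Add(-3, Mul(-6, Pow(P, 2))) (Function('j')(P) = Add(9, Mul(-3, Add(Add(Pow(P, 2), Mul(P, P)), 4))) = Add(9, Mul(-3, Add(Add(Pow(P, 2), Pow(P, 2)), 4))) = Add(9, Mul(-3, Add(Mul(2, Pow(P, 2)), 4))) = Add(9, Mul(-3, Add(4, Mul(2, Pow(P, 2))))) = Add(9, Add(-12, Mul(-6, Pow(P, 2)))) = Add(-3, Mul(-6, Pow(P, 2))))
Function('x')(Z) = Add(Pow(Z, 2), Mul(5, Z))
u = 1 (u = Add(1, Mul(-1, Add(-4, 4))) = Add(1, Mul(-1, 0)) = Add(1, 0) = 1)
Mul(Function('j')(-3), Add(u, Function('x')(-3))) = Mul(Add(-3, Mul(-6, Pow(-3, 2))), Add(1, Mul(-3, Add(5, -3)))) = Mul(Add(-3, Mul(-6, 9)), Add(1, Mul(-3, 2))) = Mul(Add(-3, -54), Add(1, -6)) = Mul(-57, -5) = 285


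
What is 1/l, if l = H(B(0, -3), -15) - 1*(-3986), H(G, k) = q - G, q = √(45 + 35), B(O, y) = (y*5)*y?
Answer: 3941/15531401 - 4*√5/15531401 ≈ 0.00025317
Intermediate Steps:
B(O, y) = 5*y² (B(O, y) = (5*y)*y = 5*y²)
q = 4*√5 (q = √80 = 4*√5 ≈ 8.9443)
H(G, k) = -G + 4*√5 (H(G, k) = 4*√5 - G = -G + 4*√5)
l = 3941 + 4*√5 (l = (-5*(-3)² + 4*√5) - 1*(-3986) = (-5*9 + 4*√5) + 3986 = (-1*45 + 4*√5) + 3986 = (-45 + 4*√5) + 3986 = 3941 + 4*√5 ≈ 3949.9)
1/l = 1/(3941 + 4*√5)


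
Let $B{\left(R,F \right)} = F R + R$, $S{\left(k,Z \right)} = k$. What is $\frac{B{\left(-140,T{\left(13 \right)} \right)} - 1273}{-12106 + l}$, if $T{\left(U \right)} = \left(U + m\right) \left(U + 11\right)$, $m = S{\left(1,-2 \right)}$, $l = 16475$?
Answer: $- \frac{48453}{4369} \approx -11.09$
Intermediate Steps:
$m = 1$
$T{\left(U \right)} = \left(1 + U\right) \left(11 + U\right)$ ($T{\left(U \right)} = \left(U + 1\right) \left(U + 11\right) = \left(1 + U\right) \left(11 + U\right)$)
$B{\left(R,F \right)} = R + F R$
$\frac{B{\left(-140,T{\left(13 \right)} \right)} - 1273}{-12106 + l} = \frac{- 140 \left(1 + \left(11 + 13^{2} + 12 \cdot 13\right)\right) - 1273}{-12106 + 16475} = \frac{- 140 \left(1 + \left(11 + 169 + 156\right)\right) - 1273}{4369} = \left(- 140 \left(1 + 336\right) - 1273\right) \frac{1}{4369} = \left(\left(-140\right) 337 - 1273\right) \frac{1}{4369} = \left(-47180 - 1273\right) \frac{1}{4369} = \left(-48453\right) \frac{1}{4369} = - \frac{48453}{4369}$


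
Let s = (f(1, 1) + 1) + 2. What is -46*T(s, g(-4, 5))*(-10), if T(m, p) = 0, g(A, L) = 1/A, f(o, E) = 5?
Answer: 0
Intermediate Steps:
s = 8 (s = (5 + 1) + 2 = 6 + 2 = 8)
-46*T(s, g(-4, 5))*(-10) = -46*0*(-10) = 0*(-10) = 0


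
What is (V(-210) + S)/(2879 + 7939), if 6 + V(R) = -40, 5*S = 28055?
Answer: 1855/3606 ≈ 0.51442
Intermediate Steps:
S = 5611 (S = (⅕)*28055 = 5611)
V(R) = -46 (V(R) = -6 - 40 = -46)
(V(-210) + S)/(2879 + 7939) = (-46 + 5611)/(2879 + 7939) = 5565/10818 = 5565*(1/10818) = 1855/3606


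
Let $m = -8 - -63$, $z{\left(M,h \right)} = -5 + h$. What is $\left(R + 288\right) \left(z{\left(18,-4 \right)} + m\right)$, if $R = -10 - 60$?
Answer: $10028$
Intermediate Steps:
$R = -70$ ($R = -10 - 60 = -70$)
$m = 55$ ($m = -8 + 63 = 55$)
$\left(R + 288\right) \left(z{\left(18,-4 \right)} + m\right) = \left(-70 + 288\right) \left(\left(-5 - 4\right) + 55\right) = 218 \left(-9 + 55\right) = 218 \cdot 46 = 10028$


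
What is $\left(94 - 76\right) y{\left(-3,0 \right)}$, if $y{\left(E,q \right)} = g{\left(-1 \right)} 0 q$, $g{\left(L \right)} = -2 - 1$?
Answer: $0$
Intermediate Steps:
$g{\left(L \right)} = -3$
$y{\left(E,q \right)} = 0$ ($y{\left(E,q \right)} = \left(-3\right) 0 q = 0 q = 0$)
$\left(94 - 76\right) y{\left(-3,0 \right)} = \left(94 - 76\right) 0 = 18 \cdot 0 = 0$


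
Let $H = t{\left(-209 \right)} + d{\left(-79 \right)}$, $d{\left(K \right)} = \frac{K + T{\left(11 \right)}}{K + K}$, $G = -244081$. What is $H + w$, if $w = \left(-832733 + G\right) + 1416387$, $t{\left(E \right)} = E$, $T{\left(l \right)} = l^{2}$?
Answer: $\frac{26809735}{79} \approx 3.3936 \cdot 10^{5}$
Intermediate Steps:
$d{\left(K \right)} = \frac{121 + K}{2 K}$ ($d{\left(K \right)} = \frac{K + 11^{2}}{K + K} = \frac{K + 121}{2 K} = \left(121 + K\right) \frac{1}{2 K} = \frac{121 + K}{2 K}$)
$w = 339573$ ($w = \left(-832733 - 244081\right) + 1416387 = -1076814 + 1416387 = 339573$)
$H = - \frac{16532}{79}$ ($H = -209 + \frac{121 - 79}{2 \left(-79\right)} = -209 + \frac{1}{2} \left(- \frac{1}{79}\right) 42 = -209 - \frac{21}{79} = - \frac{16532}{79} \approx -209.27$)
$H + w = - \frac{16532}{79} + 339573 = \frac{26809735}{79}$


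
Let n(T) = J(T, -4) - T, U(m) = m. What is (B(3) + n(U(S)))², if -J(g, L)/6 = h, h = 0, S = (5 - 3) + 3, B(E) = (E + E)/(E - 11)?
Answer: 529/16 ≈ 33.063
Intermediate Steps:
B(E) = 2*E/(-11 + E) (B(E) = (2*E)/(-11 + E) = 2*E/(-11 + E))
S = 5 (S = 2 + 3 = 5)
J(g, L) = 0 (J(g, L) = -6*0 = 0)
n(T) = -T (n(T) = 0 - T = -T)
(B(3) + n(U(S)))² = (2*3/(-11 + 3) - 1*5)² = (2*3/(-8) - 5)² = (2*3*(-⅛) - 5)² = (-¾ - 5)² = (-23/4)² = 529/16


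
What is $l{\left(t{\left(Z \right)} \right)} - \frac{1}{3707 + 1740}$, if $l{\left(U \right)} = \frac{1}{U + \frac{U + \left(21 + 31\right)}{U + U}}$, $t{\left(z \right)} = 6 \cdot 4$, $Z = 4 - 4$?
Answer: $\frac{65057}{1672229} \approx 0.038904$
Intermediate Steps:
$Z = 0$
$t{\left(z \right)} = 24$
$l{\left(U \right)} = \frac{1}{U + \frac{52 + U}{2 U}}$ ($l{\left(U \right)} = \frac{1}{U + \frac{U + 52}{2 U}} = \frac{1}{U + \left(52 + U\right) \frac{1}{2 U}} = \frac{1}{U + \frac{52 + U}{2 U}}$)
$l{\left(t{\left(Z \right)} \right)} - \frac{1}{3707 + 1740} = 2 \cdot 24 \frac{1}{52 + 24 + 2 \cdot 24^{2}} - \frac{1}{3707 + 1740} = 2 \cdot 24 \frac{1}{52 + 24 + 2 \cdot 576} - \frac{1}{5447} = 2 \cdot 24 \frac{1}{52 + 24 + 1152} - \frac{1}{5447} = 2 \cdot 24 \cdot \frac{1}{1228} - \frac{1}{5447} = \frac{12}{307} - \frac{1}{5447} = \frac{65057}{1672229}$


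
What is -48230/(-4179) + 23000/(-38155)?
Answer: 49831390/4555707 ≈ 10.938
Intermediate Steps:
-48230/(-4179) + 23000/(-38155) = -48230*(-1/4179) + 23000*(-1/38155) = 6890/597 - 4600/7631 = 49831390/4555707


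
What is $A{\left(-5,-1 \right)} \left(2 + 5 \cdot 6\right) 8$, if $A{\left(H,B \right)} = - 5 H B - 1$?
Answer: $-6656$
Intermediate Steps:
$A{\left(H,B \right)} = -1 - 5 B H$ ($A{\left(H,B \right)} = - 5 B H - 1 = -1 - 5 B H$)
$A{\left(-5,-1 \right)} \left(2 + 5 \cdot 6\right) 8 = \left(-1 - \left(-5\right) \left(-5\right)\right) \left(2 + 5 \cdot 6\right) 8 = \left(-1 - 25\right) \left(2 + 30\right) 8 = \left(-26\right) 32 \cdot 8 = \left(-832\right) 8 = -6656$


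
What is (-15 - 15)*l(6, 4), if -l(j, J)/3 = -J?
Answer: -360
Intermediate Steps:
l(j, J) = 3*J (l(j, J) = -(-3)*J = 3*J)
(-15 - 15)*l(6, 4) = (-15 - 15)*(3*4) = -30*12 = -360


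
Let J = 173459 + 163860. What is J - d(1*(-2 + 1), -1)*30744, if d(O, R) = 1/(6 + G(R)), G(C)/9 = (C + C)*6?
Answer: 5739547/17 ≈ 3.3762e+5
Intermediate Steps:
G(C) = 108*C (G(C) = 9*((C + C)*6) = 9*((2*C)*6) = 9*(12*C) = 108*C)
d(O, R) = 1/(6 + 108*R)
J = 337319
J - d(1*(-2 + 1), -1)*30744 = 337319 - 1/(6*(1 + 18*(-1)))*30744 = 337319 - 1/(6*(1 - 18))*30744 = 337319 - (⅙)/(-17)*30744 = 337319 - (⅙)*(-1/17)*30744 = 337319 - (-1)*30744/102 = 337319 - 1*(-5124/17) = 337319 + 5124/17 = 5739547/17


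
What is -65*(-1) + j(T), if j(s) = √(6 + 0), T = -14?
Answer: 65 + √6 ≈ 67.449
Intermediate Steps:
j(s) = √6
-65*(-1) + j(T) = -65*(-1) + √6 = 65 + √6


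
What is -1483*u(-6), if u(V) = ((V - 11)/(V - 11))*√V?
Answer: -1483*I*√6 ≈ -3632.6*I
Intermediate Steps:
u(V) = √V (u(V) = ((-11 + V)/(-11 + V))*√V = 1*√V = √V)
-1483*u(-6) = -1483*I*√6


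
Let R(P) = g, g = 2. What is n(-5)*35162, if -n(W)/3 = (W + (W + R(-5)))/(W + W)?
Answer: -421944/5 ≈ -84389.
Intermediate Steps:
R(P) = 2
n(W) = -3*(2 + 2*W)/(2*W) (n(W) = -3*(W + (W + 2))/(W + W) = -3*(W + (2 + W))/(2*W) = -3*(2 + 2*W)*1/(2*W) = -3*(2 + 2*W)/(2*W))
n(-5)*35162 = (-3 - 3/(-5))*35162 = (-3 - 3*(-1/5))*35162 = (-3 + 3/5)*35162 = -12/5*35162 = -421944/5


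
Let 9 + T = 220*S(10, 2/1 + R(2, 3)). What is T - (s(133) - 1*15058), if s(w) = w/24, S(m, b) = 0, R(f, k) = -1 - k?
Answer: 361043/24 ≈ 15043.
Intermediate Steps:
s(w) = w/24 (s(w) = w*(1/24) = w/24)
T = -9 (T = -9 + 220*0 = -9 + 0 = -9)
T - (s(133) - 1*15058) = -9 - ((1/24)*133 - 1*15058) = -9 - (133/24 - 15058) = -9 - 1*(-361259/24) = -9 + 361259/24 = 361043/24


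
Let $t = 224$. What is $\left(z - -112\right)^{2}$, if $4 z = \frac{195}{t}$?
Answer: $\frac{10109699209}{802816} \approx 12593.0$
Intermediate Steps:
$z = \frac{195}{896}$ ($z = \frac{195 \cdot \frac{1}{224}}{4} = \frac{1}{4} \cdot \frac{195}{224} = \frac{195}{896} \approx 0.21763$)
$\left(z - -112\right)^{2} = \left(\frac{195}{896} - -112\right)^{2} = \left(\frac{195}{896} + \left(-131 + 243\right)\right)^{2} = \left(\frac{195}{896} + 112\right)^{2} = \left(\frac{100547}{896}\right)^{2} = \frac{10109699209}{802816}$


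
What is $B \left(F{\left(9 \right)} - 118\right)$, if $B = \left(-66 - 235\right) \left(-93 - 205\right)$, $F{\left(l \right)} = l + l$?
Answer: $-8969800$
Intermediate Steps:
$F{\left(l \right)} = 2 l$
$B = 89698$ ($B = \left(-301\right) \left(-298\right) = 89698$)
$B \left(F{\left(9 \right)} - 118\right) = 89698 \left(2 \cdot 9 - 118\right) = 89698 \left(18 - 118\right) = 89698 \left(-100\right) = -8969800$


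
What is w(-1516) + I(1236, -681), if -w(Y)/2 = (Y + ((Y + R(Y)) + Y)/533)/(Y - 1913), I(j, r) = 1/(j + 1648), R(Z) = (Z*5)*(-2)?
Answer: -1529641181/1756987596 ≈ -0.87060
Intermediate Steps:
R(Z) = -10*Z (R(Z) = (5*Z)*(-2) = -10*Z)
I(j, r) = 1/(1648 + j)
w(Y) = -1050*Y/(533*(-1913 + Y)) (w(Y) = -2*(Y + ((Y - 10*Y) + Y)/533)/(Y - 1913) = -2*(Y + (-9*Y + Y)*(1/533))/(-1913 + Y) = -2*(Y - 8*Y*(1/533))/(-1913 + Y) = -2*(Y - 8*Y/533)/(-1913 + Y) = -2*525*Y/533/(-1913 + Y) = -1050*Y/(533*(-1913 + Y)))
w(-1516) + I(1236, -681) = -1050*(-1516)/(-1019629 + 533*(-1516)) + 1/(1648 + 1236) = -1050*(-1516)/(-1019629 - 808028) + 1/2884 = -1050*(-1516)/(-1827657) + 1/2884 = -1050*(-1516)*(-1/1827657) + 1/2884 = -530600/609219 + 1/2884 = -1529641181/1756987596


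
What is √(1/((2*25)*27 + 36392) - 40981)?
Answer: I*√58375736373542/37742 ≈ 202.44*I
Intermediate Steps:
√(1/((2*25)*27 + 36392) - 40981) = √(1/(50*27 + 36392) - 40981) = √(1/(1350 + 36392) - 40981) = √(1/37742 - 40981) = √(-1546704901/37742) = I*√58375736373542/37742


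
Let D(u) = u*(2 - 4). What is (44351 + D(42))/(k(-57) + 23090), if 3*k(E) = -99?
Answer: 44267/23057 ≈ 1.9199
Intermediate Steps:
D(u) = -2*u (D(u) = u*(-2) = -2*u)
k(E) = -33 (k(E) = (⅓)*(-99) = -33)
(44351 + D(42))/(k(-57) + 23090) = (44351 - 2*42)/(-33 + 23090) = (44351 - 84)/23057 = 44267*(1/23057) = 44267/23057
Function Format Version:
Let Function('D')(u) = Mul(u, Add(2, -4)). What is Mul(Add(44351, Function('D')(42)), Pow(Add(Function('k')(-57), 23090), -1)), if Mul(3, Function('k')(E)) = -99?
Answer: Rational(44267, 23057) ≈ 1.9199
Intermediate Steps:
Function('D')(u) = Mul(-2, u) (Function('D')(u) = Mul(u, -2) = Mul(-2, u))
Function('k')(E) = -33 (Function('k')(E) = Mul(Rational(1, 3), -99) = -33)
Mul(Add(44351, Function('D')(42)), Pow(Add(Function('k')(-57), 23090), -1)) = Mul(Add(44351, Mul(-2, 42)), Pow(Add(-33, 23090), -1)) = Mul(Add(44351, -84), Pow(23057, -1)) = Mul(44267, Rational(1, 23057)) = Rational(44267, 23057)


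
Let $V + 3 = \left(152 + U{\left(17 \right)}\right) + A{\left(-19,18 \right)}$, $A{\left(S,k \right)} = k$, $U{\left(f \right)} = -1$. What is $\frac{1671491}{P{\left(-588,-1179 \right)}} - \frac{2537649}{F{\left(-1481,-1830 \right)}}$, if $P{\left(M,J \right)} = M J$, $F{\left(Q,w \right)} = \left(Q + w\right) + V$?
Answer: $\frac{1764487083743}{2180277540} \approx 809.29$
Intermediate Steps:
$V = 166$ ($V = -3 + \left(\left(152 - 1\right) + 18\right) = -3 + \left(151 + 18\right) = -3 + 169 = 166$)
$F{\left(Q,w \right)} = 166 + Q + w$ ($F{\left(Q,w \right)} = \left(Q + w\right) + 166 = 166 + Q + w$)
$P{\left(M,J \right)} = J M$
$\frac{1671491}{P{\left(-588,-1179 \right)}} - \frac{2537649}{F{\left(-1481,-1830 \right)}} = \frac{1671491}{\left(-1179\right) \left(-588\right)} - \frac{2537649}{166 - 1481 - 1830} = \frac{1671491}{693252} - \frac{2537649}{-3145} = 1671491 \cdot \frac{1}{693252} - - \frac{2537649}{3145} = \frac{1671491}{693252} + \frac{2537649}{3145} = \frac{1764487083743}{2180277540}$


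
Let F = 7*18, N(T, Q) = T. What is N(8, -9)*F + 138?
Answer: 1146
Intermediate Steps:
F = 126
N(8, -9)*F + 138 = 8*126 + 138 = 1008 + 138 = 1146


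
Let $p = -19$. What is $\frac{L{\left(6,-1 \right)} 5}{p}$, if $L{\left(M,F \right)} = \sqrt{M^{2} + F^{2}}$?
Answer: $- \frac{5 \sqrt{37}}{19} \approx -1.6007$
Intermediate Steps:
$L{\left(M,F \right)} = \sqrt{F^{2} + M^{2}}$
$\frac{L{\left(6,-1 \right)} 5}{p} = \frac{\sqrt{\left(-1\right)^{2} + 6^{2}} \cdot 5}{-19} = \sqrt{1 + 36} \cdot 5 \left(- \frac{1}{19}\right) = \sqrt{37} \cdot 5 \left(- \frac{1}{19}\right) = 5 \sqrt{37} \left(- \frac{1}{19}\right) = - \frac{5 \sqrt{37}}{19}$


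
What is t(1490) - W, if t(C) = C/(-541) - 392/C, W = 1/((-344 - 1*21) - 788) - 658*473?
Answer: 144632425837977/464710885 ≈ 3.1123e+5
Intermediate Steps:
W = -358852803/1153 (W = 1/((-344 - 21) - 788) - 311234 = 1/(-365 - 788) - 311234 = 1/(-1153) - 311234 = -1/1153 - 311234 = -358852803/1153 ≈ -3.1123e+5)
t(C) = -392/C - C/541 (t(C) = C*(-1/541) - 392/C = -C/541 - 392/C = -392/C - C/541)
t(1490) - W = (-392/1490 - 1/541*1490) - 1*(-358852803/1153) = (-392*1/1490 - 1490/541) + 358852803/1153 = (-196/745 - 1490/541) + 358852803/1153 = -1216086/403045 + 358852803/1153 = 144632425837977/464710885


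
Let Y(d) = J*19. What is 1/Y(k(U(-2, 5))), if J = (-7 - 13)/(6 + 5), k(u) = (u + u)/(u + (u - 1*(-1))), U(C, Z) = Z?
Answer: -11/380 ≈ -0.028947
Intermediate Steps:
k(u) = 2*u/(1 + 2*u) (k(u) = (2*u)/(u + (u + 1)) = (2*u)/(u + (1 + u)) = (2*u)/(1 + 2*u) = 2*u/(1 + 2*u))
J = -20/11 ≈ -1.8182
Y(d) = -380/11 (Y(d) = -20/11*19 = -380/11)
1/Y(k(U(-2, 5))) = 1/(-380/11) = -11/380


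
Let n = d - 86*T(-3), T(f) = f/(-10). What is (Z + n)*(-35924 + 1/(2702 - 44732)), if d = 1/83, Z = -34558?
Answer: 10835145278354056/8721225 ≈ 1.2424e+9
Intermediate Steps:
T(f) = -f/10 (T(f) = f*(-⅒) = -f/10)
d = 1/83 ≈ 0.012048
n = -10702/415 (n = 1/83 - (-43)*(-3)/5 = 1/83 - 86*3/10 = 1/83 - 129/5 = -10702/415 ≈ -25.788)
(Z + n)*(-35924 + 1/(2702 - 44732)) = (-34558 - 10702/415)*(-35924 + 1/(2702 - 44732)) = -14352272*(-35924 + 1/(-42030))/415 = -14352272*(-35924 - 1/42030)/415 = -14352272/415*(-1509885721/42030) = 10835145278354056/8721225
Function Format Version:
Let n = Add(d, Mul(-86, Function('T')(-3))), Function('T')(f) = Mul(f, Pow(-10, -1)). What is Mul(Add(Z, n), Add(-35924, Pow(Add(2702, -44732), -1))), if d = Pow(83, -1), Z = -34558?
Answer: Rational(10835145278354056, 8721225) ≈ 1.2424e+9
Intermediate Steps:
Function('T')(f) = Mul(Rational(-1, 10), f) (Function('T')(f) = Mul(f, Rational(-1, 10)) = Mul(Rational(-1, 10), f))
d = Rational(1, 83) ≈ 0.012048
n = Rational(-10702, 415) (n = Add(Rational(1, 83), Mul(-86, Mul(Rational(-1, 10), -3))) = Add(Rational(1, 83), Mul(-86, Rational(3, 10))) = Add(Rational(1, 83), Rational(-129, 5)) = Rational(-10702, 415) ≈ -25.788)
Mul(Add(Z, n), Add(-35924, Pow(Add(2702, -44732), -1))) = Mul(Add(-34558, Rational(-10702, 415)), Add(-35924, Pow(Add(2702, -44732), -1))) = Mul(Rational(-14352272, 415), Add(-35924, Pow(-42030, -1))) = Mul(Rational(-14352272, 415), Add(-35924, Rational(-1, 42030))) = Mul(Rational(-14352272, 415), Rational(-1509885721, 42030)) = Rational(10835145278354056, 8721225)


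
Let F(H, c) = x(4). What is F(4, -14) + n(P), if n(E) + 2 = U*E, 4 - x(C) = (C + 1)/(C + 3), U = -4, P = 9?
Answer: -243/7 ≈ -34.714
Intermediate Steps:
x(C) = 4 - (1 + C)/(3 + C) (x(C) = 4 - (C + 1)/(C + 3) = 4 - (1 + C)/(3 + C))
F(H, c) = 23/7 (F(H, c) = (11 + 3*4)/(3 + 4) = (11 + 12)/7 = (1/7)*23 = 23/7)
n(E) = -2 - 4*E
F(4, -14) + n(P) = 23/7 + (-2 - 4*9) = 23/7 + (-2 - 36) = 23/7 - 38 = -243/7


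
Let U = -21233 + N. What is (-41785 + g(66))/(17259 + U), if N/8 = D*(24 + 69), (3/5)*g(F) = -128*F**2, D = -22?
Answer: 971065/20342 ≈ 47.737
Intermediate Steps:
g(F) = -640*F**2/3 (g(F) = 5*(-128*F**2)/3 = -640*F**2/3)
N = -16368 (N = 8*(-22*(24 + 69)) = 8*(-22*93) = 8*(-2046) = -16368)
U = -37601 (U = -21233 - 16368 = -37601)
(-41785 + g(66))/(17259 + U) = (-41785 - 640/3*66**2)/(17259 - 37601) = (-41785 - 640/3*4356)/(-20342) = (-41785 - 929280)*(-1/20342) = -971065*(-1/20342) = 971065/20342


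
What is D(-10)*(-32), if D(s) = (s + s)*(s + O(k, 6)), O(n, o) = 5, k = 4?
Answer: -3200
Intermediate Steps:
D(s) = 2*s*(5 + s) (D(s) = (s + s)*(s + 5) = (2*s)*(5 + s) = 2*s*(5 + s))
D(-10)*(-32) = (2*(-10)*(5 - 10))*(-32) = (2*(-10)*(-5))*(-32) = 100*(-32) = -3200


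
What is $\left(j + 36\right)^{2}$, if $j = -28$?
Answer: $64$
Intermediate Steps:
$\left(j + 36\right)^{2} = \left(-28 + 36\right)^{2} = 8^{2} = 64$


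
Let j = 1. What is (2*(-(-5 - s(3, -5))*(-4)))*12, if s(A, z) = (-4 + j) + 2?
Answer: -384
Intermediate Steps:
s(A, z) = -1 (s(A, z) = (-4 + 1) + 2 = -3 + 2 = -1)
(2*(-(-5 - s(3, -5))*(-4)))*12 = (2*(-(-5 - 1*(-1))*(-4)))*12 = (2*(-(-5 + 1)*(-4)))*12 = (2*(-1*(-4)*(-4)))*12 = (2*(4*(-4)))*12 = (2*(-16))*12 = -32*12 = -384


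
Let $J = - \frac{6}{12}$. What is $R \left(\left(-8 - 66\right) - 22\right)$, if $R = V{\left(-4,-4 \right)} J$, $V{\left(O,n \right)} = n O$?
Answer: $768$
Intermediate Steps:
$V{\left(O,n \right)} = O n$
$J = - \frac{1}{2}$ ($J = \left(-6\right) \frac{1}{12} = - \frac{1}{2} \approx -0.5$)
$R = -8$ ($R = \left(-4\right) \left(-4\right) \left(- \frac{1}{2}\right) = 16 \left(- \frac{1}{2}\right) = -8$)
$R \left(\left(-8 - 66\right) - 22\right) = - 8 \left(\left(-8 - 66\right) - 22\right) = - 8 \left(-74 - 22\right) = \left(-8\right) \left(-96\right) = 768$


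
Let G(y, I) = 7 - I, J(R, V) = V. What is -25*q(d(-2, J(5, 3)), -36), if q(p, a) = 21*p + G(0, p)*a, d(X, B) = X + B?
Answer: 4875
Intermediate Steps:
d(X, B) = B + X
q(p, a) = 21*p + a*(7 - p) (q(p, a) = 21*p + (7 - p)*a = 21*p + a*(7 - p))
-25*q(d(-2, J(5, 3)), -36) = -25*(21*(3 - 2) - 1*(-36)*(-7 + (3 - 2))) = -25*(21*1 - 1*(-36)*(-7 + 1)) = -25*(21 - 1*(-36)*(-6)) = -25*(21 - 216) = -25*(-195) = 4875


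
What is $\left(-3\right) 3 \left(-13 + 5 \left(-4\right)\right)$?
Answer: $297$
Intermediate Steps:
$\left(-3\right) 3 \left(-13 + 5 \left(-4\right)\right) = - 9 \left(-13 - 20\right) = \left(-9\right) \left(-33\right) = 297$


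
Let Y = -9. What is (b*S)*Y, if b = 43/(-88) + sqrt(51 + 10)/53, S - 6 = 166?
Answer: 16641/22 - 1548*sqrt(61)/53 ≈ 528.29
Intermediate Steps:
S = 172 (S = 6 + 166 = 172)
b = -43/88 + sqrt(61)/53 (b = 43*(-1/88) + sqrt(61)*(1/53) = -43/88 + sqrt(61)/53 ≈ -0.34127)
(b*S)*Y = ((-43/88 + sqrt(61)/53)*172)*(-9) = (-1849/22 + 172*sqrt(61)/53)*(-9) = 16641/22 - 1548*sqrt(61)/53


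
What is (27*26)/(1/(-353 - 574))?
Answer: -650754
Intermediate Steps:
(27*26)/(1/(-353 - 574)) = 702/(1/(-927)) = 702/(-1/927) = 702*(-927) = -650754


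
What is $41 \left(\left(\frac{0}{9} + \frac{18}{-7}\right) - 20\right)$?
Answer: $- \frac{6478}{7} \approx -925.43$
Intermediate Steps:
$41 \left(\left(\frac{0}{9} + \frac{18}{-7}\right) - 20\right) = 41 \left(\left(0 \cdot \frac{1}{9} + 18 \left(- \frac{1}{7}\right)\right) - 20\right) = 41 \left(\left(0 - \frac{18}{7}\right) - 20\right) = 41 \left(- \frac{18}{7} - 20\right) = 41 \left(- \frac{158}{7}\right) = - \frac{6478}{7}$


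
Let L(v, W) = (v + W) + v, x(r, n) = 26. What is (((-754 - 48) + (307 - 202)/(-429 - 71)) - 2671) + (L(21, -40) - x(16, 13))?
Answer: -349721/100 ≈ -3497.2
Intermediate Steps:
L(v, W) = W + 2*v (L(v, W) = (W + v) + v = W + 2*v)
(((-754 - 48) + (307 - 202)/(-429 - 71)) - 2671) + (L(21, -40) - x(16, 13)) = (((-754 - 48) + (307 - 202)/(-429 - 71)) - 2671) + ((-40 + 2*21) - 1*26) = ((-802 + 105/(-500)) - 2671) + ((-40 + 42) - 26) = ((-802 + 105*(-1/500)) - 2671) + (2 - 26) = ((-802 - 21/100) - 2671) - 24 = (-80221/100 - 2671) - 24 = -347321/100 - 24 = -349721/100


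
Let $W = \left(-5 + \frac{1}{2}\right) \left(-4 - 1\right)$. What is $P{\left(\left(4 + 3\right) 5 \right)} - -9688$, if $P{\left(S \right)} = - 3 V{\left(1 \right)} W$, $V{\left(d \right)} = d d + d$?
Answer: $9553$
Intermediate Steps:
$V{\left(d \right)} = d + d^{2}$ ($V{\left(d \right)} = d^{2} + d = d + d^{2}$)
$W = \frac{45}{2}$ ($W = \left(-5 + \frac{1}{2}\right) \left(-5\right) = \left(- \frac{9}{2}\right) \left(-5\right) = \frac{45}{2} \approx 22.5$)
$P{\left(S \right)} = -135$ ($P{\left(S \right)} = - 3 \cdot 1 \left(1 + 1\right) \frac{45}{2} = - 3 \cdot 1 \cdot 2 \cdot \frac{45}{2} = \left(-3\right) 2 \cdot \frac{45}{2} = \left(-6\right) \frac{45}{2} = -135$)
$P{\left(\left(4 + 3\right) 5 \right)} - -9688 = -135 - -9688 = -135 + 9688 = 9553$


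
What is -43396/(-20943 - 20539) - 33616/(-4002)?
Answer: 392032426/41502741 ≈ 9.4459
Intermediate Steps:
-43396/(-20943 - 20539) - 33616/(-4002) = -43396/(-41482) - 33616*(-1/4002) = -43396*(-1/41482) + 16808/2001 = 21698/20741 + 16808/2001 = 392032426/41502741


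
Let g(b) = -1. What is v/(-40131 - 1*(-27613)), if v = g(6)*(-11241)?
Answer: -11241/12518 ≈ -0.89799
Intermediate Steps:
v = 11241 (v = -1*(-11241) = 11241)
v/(-40131 - 1*(-27613)) = 11241/(-40131 - 1*(-27613)) = 11241/(-40131 + 27613) = 11241/(-12518) = 11241*(-1/12518) = -11241/12518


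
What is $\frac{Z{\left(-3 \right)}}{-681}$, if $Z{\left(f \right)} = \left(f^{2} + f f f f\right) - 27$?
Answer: $- \frac{21}{227} \approx -0.092511$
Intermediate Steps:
$Z{\left(f \right)} = -27 + f^{2} + f^{4}$ ($Z{\left(f \right)} = \left(f^{2} + f^{2} f f\right) - 27 = \left(f^{2} + f^{3} f\right) - 27 = \left(f^{2} + f^{4}\right) - 27 = -27 + f^{2} + f^{4}$)
$\frac{Z{\left(-3 \right)}}{-681} = \frac{-27 + \left(-3\right)^{2} + \left(-3\right)^{4}}{-681} = \left(-27 + 9 + 81\right) \left(- \frac{1}{681}\right) = 63 \left(- \frac{1}{681}\right) = - \frac{21}{227}$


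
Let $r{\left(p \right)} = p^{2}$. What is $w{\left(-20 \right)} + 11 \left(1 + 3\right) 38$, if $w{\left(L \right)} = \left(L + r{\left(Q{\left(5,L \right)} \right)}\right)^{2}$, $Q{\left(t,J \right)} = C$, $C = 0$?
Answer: $2072$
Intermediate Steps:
$Q{\left(t,J \right)} = 0$
$w{\left(L \right)} = L^{2}$ ($w{\left(L \right)} = \left(L + 0^{2}\right)^{2} = \left(L + 0\right)^{2} = L^{2}$)
$w{\left(-20 \right)} + 11 \left(1 + 3\right) 38 = \left(-20\right)^{2} + 11 \left(1 + 3\right) 38 = 400 + 11 \cdot 4 \cdot 38 = 400 + 44 \cdot 38 = 400 + 1672 = 2072$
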